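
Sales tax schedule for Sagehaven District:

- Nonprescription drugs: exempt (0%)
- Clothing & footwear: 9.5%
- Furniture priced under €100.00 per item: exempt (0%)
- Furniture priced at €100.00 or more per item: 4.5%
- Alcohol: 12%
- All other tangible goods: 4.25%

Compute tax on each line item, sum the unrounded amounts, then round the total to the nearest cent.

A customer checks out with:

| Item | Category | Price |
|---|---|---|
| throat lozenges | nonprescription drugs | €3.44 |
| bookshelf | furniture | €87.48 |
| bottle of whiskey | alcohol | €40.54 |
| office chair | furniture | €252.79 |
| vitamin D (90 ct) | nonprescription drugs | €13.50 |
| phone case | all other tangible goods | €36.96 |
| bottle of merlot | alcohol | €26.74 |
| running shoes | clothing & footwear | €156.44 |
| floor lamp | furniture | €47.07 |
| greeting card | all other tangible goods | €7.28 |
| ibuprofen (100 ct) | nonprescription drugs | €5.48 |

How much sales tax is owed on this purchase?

€36.19

Throat lozenges €3.44: nonprescription drugs → 0% → €0.00
Bookshelf €87.48: furniture, under €100.00 → 0% → €0.00
Bottle of whiskey €40.54: alcohol → 12% → €4.8648
Office chair €252.79: furniture, €100.00 or more → 4.5% → €11.37555
Vitamin D (90 ct) €13.50: nonprescription drugs → 0% → €0.00
Phone case €36.96: all other tangible goods → 4.25% → €1.5708
Bottle of merlot €26.74: alcohol → 12% → €3.2088
Running shoes €156.44: clothing & footwear → 9.5% → €14.8618
Floor lamp €47.07: furniture, under €100.00 → 0% → €0.00
Greeting card €7.28: all other tangible goods → 4.25% → €0.3094
Ibuprofen (100 ct) €5.48: nonprescription drugs → 0% → €0.00
Unrounded tax sum = €36.19115 → €36.19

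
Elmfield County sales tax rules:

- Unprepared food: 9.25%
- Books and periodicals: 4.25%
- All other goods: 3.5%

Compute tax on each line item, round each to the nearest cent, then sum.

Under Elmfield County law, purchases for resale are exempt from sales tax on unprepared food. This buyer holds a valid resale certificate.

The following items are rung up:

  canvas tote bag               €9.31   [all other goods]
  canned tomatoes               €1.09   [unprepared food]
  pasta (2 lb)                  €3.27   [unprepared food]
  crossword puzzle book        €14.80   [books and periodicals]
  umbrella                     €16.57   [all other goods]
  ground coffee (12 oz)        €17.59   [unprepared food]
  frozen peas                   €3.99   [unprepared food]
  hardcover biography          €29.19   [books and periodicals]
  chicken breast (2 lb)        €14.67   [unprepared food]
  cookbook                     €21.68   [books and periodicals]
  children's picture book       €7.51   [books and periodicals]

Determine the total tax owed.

€4.02

Canvas tote bag €9.31: all other goods → 3.5% → €0.33
Canned tomatoes €1.09: unprepared food, buyer-exempt → 0% → €0.00
Pasta (2 lb) €3.27: unprepared food, buyer-exempt → 0% → €0.00
Crossword puzzle book €14.80: books and periodicals → 4.25% → €0.63
Umbrella €16.57: all other goods → 3.5% → €0.58
Ground coffee (12 oz) €17.59: unprepared food, buyer-exempt → 0% → €0.00
Frozen peas €3.99: unprepared food, buyer-exempt → 0% → €0.00
Hardcover biography €29.19: books and periodicals → 4.25% → €1.24
Chicken breast (2 lb) €14.67: unprepared food, buyer-exempt → 0% → €0.00
Cookbook €21.68: books and periodicals → 4.25% → €0.92
Children's picture book €7.51: books and periodicals → 4.25% → €0.32
Total tax = €0.33 + €0.63 + €0.58 + €1.24 + €0.92 + €0.32 = €4.02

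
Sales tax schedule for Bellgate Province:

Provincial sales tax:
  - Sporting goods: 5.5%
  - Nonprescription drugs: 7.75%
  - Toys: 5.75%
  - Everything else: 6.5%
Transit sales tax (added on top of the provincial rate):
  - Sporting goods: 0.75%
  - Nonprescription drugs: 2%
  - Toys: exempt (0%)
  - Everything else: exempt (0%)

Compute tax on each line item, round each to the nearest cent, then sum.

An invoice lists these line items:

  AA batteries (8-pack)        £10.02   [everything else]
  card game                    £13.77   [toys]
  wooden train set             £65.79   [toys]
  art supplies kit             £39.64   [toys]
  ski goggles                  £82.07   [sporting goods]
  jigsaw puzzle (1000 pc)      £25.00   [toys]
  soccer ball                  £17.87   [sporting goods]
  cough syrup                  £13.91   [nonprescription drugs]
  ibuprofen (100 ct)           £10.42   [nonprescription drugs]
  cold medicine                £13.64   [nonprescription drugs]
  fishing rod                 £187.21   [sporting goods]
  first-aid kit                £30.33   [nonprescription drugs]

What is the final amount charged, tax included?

£543.23

AA batteries (8-pack) £10.02: everything else → 6.5% + 0% transit = 6.5% → £0.65
Card game £13.77: toys → 5.75% + 0% transit = 5.75% → £0.79
Wooden train set £65.79: toys → 5.75% + 0% transit = 5.75% → £3.78
Art supplies kit £39.64: toys → 5.75% + 0% transit = 5.75% → £2.28
Ski goggles £82.07: sporting goods → 5.5% + 0.75% transit = 6.25% → £5.13
Jigsaw puzzle (1000 pc) £25.00: toys → 5.75% + 0% transit = 5.75% → £1.44
Soccer ball £17.87: sporting goods → 5.5% + 0.75% transit = 6.25% → £1.12
Cough syrup £13.91: nonprescription drugs → 7.75% + 2% transit = 9.75% → £1.36
Ibuprofen (100 ct) £10.42: nonprescription drugs → 7.75% + 2% transit = 9.75% → £1.02
Cold medicine £13.64: nonprescription drugs → 7.75% + 2% transit = 9.75% → £1.33
Fishing rod £187.21: sporting goods → 5.5% + 0.75% transit = 6.25% → £11.70
First-aid kit £30.33: nonprescription drugs → 7.75% + 2% transit = 9.75% → £2.96
Subtotal = £509.67; tax = £33.56; total due = £543.23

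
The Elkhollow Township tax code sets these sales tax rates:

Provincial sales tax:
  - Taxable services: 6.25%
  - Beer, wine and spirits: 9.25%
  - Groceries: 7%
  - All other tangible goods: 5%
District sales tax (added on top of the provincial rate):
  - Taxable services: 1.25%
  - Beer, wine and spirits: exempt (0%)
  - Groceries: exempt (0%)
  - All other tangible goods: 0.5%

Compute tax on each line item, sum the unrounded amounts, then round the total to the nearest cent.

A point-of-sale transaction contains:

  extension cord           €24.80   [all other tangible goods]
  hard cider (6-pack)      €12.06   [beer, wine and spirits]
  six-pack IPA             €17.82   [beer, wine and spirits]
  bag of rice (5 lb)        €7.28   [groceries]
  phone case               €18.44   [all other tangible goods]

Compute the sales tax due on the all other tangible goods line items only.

Extension cord €24.80: all other tangible goods → 5% + 0.5% district = 5.5% → €1.364
Phone case €18.44: all other tangible goods → 5% + 0.5% district = 5.5% → €1.0142
Tax on all other tangible goods: unrounded sum = €2.3782 → €2.38

€2.38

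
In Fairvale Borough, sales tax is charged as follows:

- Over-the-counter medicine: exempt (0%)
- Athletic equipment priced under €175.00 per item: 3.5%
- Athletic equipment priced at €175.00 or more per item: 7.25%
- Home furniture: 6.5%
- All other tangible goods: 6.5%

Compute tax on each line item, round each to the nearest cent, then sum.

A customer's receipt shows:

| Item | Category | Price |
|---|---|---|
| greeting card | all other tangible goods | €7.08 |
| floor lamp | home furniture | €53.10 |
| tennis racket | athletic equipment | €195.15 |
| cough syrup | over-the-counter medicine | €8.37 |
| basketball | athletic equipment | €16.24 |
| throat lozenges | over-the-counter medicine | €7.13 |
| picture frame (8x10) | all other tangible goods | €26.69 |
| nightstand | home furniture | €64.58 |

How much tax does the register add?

Greeting card €7.08: all other tangible goods → 6.5% → €0.46
Floor lamp €53.10: home furniture → 6.5% → €3.45
Tennis racket €195.15: athletic equipment, €175.00 or more → 7.25% → €14.15
Cough syrup €8.37: over-the-counter medicine → 0% → €0.00
Basketball €16.24: athletic equipment, under €175.00 → 3.5% → €0.57
Throat lozenges €7.13: over-the-counter medicine → 0% → €0.00
Picture frame (8x10) €26.69: all other tangible goods → 6.5% → €1.73
Nightstand €64.58: home furniture → 6.5% → €4.20
Total tax = €0.46 + €3.45 + €14.15 + €0.57 + €1.73 + €4.20 = €24.56

€24.56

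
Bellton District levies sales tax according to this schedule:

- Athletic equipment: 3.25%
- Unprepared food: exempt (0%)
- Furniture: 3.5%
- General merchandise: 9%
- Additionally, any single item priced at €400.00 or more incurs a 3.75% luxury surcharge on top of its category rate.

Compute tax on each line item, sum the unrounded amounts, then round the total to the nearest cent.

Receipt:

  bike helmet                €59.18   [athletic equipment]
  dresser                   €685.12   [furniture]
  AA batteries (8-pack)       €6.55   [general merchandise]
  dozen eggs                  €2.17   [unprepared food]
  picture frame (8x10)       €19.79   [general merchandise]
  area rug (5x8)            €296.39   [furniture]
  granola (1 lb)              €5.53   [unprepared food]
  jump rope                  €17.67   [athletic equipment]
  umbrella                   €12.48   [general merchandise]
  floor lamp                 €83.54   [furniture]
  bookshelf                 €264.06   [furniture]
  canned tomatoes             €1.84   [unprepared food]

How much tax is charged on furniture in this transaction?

€72.21

Dresser €685.12: furniture → 3.5% + 3.75% surcharge = 7.25% → €49.6712
Area rug (5x8) €296.39: furniture → 3.5% → €10.37365
Floor lamp €83.54: furniture → 3.5% → €2.9239
Bookshelf €264.06: furniture → 3.5% → €9.2421
Tax on furniture: unrounded sum = €72.21085 → €72.21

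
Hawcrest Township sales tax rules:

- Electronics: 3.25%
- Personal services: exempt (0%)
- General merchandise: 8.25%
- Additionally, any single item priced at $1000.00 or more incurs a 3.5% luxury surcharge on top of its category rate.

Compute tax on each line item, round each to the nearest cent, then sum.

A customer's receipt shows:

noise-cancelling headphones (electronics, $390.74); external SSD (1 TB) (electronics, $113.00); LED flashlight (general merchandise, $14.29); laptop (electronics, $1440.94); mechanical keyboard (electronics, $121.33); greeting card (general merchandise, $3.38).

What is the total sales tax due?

Noise-cancelling headphones $390.74: electronics → 3.25% → $12.70
External SSD (1 TB) $113.00: electronics → 3.25% → $3.67
LED flashlight $14.29: general merchandise → 8.25% → $1.18
Laptop $1440.94: electronics → 3.25% + 3.5% surcharge = 6.75% → $97.26
Mechanical keyboard $121.33: electronics → 3.25% → $3.94
Greeting card $3.38: general merchandise → 8.25% → $0.28
Total tax = $12.70 + $3.67 + $1.18 + $97.26 + $3.94 + $0.28 = $119.03

$119.03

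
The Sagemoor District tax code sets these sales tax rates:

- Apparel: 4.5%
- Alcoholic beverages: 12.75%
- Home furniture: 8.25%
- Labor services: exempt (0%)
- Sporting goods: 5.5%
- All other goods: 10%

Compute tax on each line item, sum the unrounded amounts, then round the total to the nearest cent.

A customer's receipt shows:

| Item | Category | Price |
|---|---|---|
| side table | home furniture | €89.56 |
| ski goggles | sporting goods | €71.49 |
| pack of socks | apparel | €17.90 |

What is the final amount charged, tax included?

€191.08

Side table €89.56: home furniture → 8.25% → €7.3887
Ski goggles €71.49: sporting goods → 5.5% → €3.93195
Pack of socks €17.90: apparel → 4.5% → €0.8055
Subtotal = €178.95; unrounded tax = €12.12615 → €12.13; total due = €191.08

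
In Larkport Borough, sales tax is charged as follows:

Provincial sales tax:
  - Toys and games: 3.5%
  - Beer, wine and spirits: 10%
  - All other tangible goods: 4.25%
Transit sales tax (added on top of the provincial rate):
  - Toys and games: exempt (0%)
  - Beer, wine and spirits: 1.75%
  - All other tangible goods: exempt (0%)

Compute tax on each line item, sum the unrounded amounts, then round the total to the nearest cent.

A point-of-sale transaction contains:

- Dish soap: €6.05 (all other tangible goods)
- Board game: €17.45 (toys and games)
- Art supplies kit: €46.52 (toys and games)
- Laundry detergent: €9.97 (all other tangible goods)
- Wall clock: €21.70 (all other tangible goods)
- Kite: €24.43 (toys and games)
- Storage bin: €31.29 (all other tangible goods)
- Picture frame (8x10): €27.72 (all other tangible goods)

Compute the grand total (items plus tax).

€192.34

Dish soap €6.05: all other tangible goods → 4.25% + 0% transit = 4.25% → €0.257125
Board game €17.45: toys and games → 3.5% + 0% transit = 3.5% → €0.61075
Art supplies kit €46.52: toys and games → 3.5% + 0% transit = 3.5% → €1.6282
Laundry detergent €9.97: all other tangible goods → 4.25% + 0% transit = 4.25% → €0.423725
Wall clock €21.70: all other tangible goods → 4.25% + 0% transit = 4.25% → €0.92225
Kite €24.43: toys and games → 3.5% + 0% transit = 3.5% → €0.85505
Storage bin €31.29: all other tangible goods → 4.25% + 0% transit = 4.25% → €1.329825
Picture frame (8x10) €27.72: all other tangible goods → 4.25% + 0% transit = 4.25% → €1.1781
Subtotal = €185.13; unrounded tax = €7.205025 → €7.21; total due = €192.34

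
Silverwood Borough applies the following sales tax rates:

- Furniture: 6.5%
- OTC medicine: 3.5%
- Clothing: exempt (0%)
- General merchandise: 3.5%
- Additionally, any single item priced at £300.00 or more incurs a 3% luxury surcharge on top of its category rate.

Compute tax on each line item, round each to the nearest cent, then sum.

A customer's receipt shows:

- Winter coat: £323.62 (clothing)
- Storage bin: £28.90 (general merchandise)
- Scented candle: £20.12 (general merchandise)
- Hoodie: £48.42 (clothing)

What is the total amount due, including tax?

£432.48

Winter coat £323.62: clothing → 0% + 3% surcharge = 3% → £9.71
Storage bin £28.90: general merchandise → 3.5% → £1.01
Scented candle £20.12: general merchandise → 3.5% → £0.70
Hoodie £48.42: clothing → 0% → £0.00
Subtotal = £421.06; tax = £11.42; total due = £432.48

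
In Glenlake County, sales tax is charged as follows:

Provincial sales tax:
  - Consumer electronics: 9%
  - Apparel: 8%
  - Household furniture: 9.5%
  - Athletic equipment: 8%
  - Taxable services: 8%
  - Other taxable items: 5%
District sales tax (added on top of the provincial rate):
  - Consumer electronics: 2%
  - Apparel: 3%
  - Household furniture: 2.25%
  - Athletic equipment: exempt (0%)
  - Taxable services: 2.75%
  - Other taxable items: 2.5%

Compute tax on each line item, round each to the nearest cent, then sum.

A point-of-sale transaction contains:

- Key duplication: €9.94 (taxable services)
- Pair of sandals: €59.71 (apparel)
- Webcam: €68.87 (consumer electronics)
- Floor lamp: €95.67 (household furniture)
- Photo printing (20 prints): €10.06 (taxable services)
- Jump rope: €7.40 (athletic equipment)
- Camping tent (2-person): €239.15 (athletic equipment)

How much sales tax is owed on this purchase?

Key duplication €9.94: taxable services → 8% + 2.75% district = 10.75% → €1.07
Pair of sandals €59.71: apparel → 8% + 3% district = 11% → €6.57
Webcam €68.87: consumer electronics → 9% + 2% district = 11% → €7.58
Floor lamp €95.67: household furniture → 9.5% + 2.25% district = 11.75% → €11.24
Photo printing (20 prints) €10.06: taxable services → 8% + 2.75% district = 10.75% → €1.08
Jump rope €7.40: athletic equipment → 8% + 0% district = 8% → €0.59
Camping tent (2-person) €239.15: athletic equipment → 8% + 0% district = 8% → €19.13
Total tax = €1.07 + €6.57 + €7.58 + €11.24 + €1.08 + €0.59 + €19.13 = €47.26

€47.26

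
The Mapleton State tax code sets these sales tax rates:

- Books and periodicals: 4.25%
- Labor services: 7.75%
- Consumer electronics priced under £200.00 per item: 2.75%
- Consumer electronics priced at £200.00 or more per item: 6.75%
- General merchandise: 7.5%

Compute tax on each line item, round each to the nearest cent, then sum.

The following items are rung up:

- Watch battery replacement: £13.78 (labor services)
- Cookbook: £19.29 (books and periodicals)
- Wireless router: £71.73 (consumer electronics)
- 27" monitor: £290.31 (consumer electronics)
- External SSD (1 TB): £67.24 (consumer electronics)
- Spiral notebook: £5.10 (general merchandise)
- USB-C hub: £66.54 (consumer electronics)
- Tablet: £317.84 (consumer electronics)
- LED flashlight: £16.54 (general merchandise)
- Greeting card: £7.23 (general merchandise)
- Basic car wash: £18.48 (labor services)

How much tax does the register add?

Watch battery replacement £13.78: labor services → 7.75% → £1.07
Cookbook £19.29: books and periodicals → 4.25% → £0.82
Wireless router £71.73: consumer electronics, under £200.00 → 2.75% → £1.97
27" monitor £290.31: consumer electronics, £200.00 or more → 6.75% → £19.60
External SSD (1 TB) £67.24: consumer electronics, under £200.00 → 2.75% → £1.85
Spiral notebook £5.10: general merchandise → 7.5% → £0.38
USB-C hub £66.54: consumer electronics, under £200.00 → 2.75% → £1.83
Tablet £317.84: consumer electronics, £200.00 or more → 6.75% → £21.45
LED flashlight £16.54: general merchandise → 7.5% → £1.24
Greeting card £7.23: general merchandise → 7.5% → £0.54
Basic car wash £18.48: labor services → 7.75% → £1.43
Total tax = £1.07 + £0.82 + £1.97 + £19.60 + £1.85 + £0.38 + £1.83 + £21.45 + £1.24 + £0.54 + £1.43 = £52.18

£52.18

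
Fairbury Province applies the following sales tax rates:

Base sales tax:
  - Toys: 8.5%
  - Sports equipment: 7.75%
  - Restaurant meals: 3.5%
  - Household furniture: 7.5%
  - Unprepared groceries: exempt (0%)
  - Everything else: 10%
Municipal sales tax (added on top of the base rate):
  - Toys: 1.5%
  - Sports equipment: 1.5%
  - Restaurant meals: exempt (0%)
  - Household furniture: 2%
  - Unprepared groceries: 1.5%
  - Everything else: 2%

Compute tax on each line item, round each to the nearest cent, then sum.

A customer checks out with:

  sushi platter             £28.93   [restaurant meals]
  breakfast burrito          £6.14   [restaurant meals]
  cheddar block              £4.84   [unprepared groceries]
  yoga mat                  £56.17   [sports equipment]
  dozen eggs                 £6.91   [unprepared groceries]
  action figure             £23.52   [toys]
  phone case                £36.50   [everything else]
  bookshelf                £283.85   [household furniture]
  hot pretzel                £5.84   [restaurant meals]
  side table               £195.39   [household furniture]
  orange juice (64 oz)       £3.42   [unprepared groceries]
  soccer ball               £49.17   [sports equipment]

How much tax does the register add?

£63.65

Sushi platter £28.93: restaurant meals → 3.5% + 0% municipal = 3.5% → £1.01
Breakfast burrito £6.14: restaurant meals → 3.5% + 0% municipal = 3.5% → £0.21
Cheddar block £4.84: unprepared groceries → 0% + 1.5% municipal = 1.5% → £0.07
Yoga mat £56.17: sports equipment → 7.75% + 1.5% municipal = 9.25% → £5.20
Dozen eggs £6.91: unprepared groceries → 0% + 1.5% municipal = 1.5% → £0.10
Action figure £23.52: toys → 8.5% + 1.5% municipal = 10% → £2.35
Phone case £36.50: everything else → 10% + 2% municipal = 12% → £4.38
Bookshelf £283.85: household furniture → 7.5% + 2% municipal = 9.5% → £26.97
Hot pretzel £5.84: restaurant meals → 3.5% + 0% municipal = 3.5% → £0.20
Side table £195.39: household furniture → 7.5% + 2% municipal = 9.5% → £18.56
Orange juice (64 oz) £3.42: unprepared groceries → 0% + 1.5% municipal = 1.5% → £0.05
Soccer ball £49.17: sports equipment → 7.75% + 1.5% municipal = 9.25% → £4.55
Total tax = £1.01 + £0.21 + £0.07 + £5.20 + £0.10 + £2.35 + £4.38 + £26.97 + £0.20 + £18.56 + £0.05 + £4.55 = £63.65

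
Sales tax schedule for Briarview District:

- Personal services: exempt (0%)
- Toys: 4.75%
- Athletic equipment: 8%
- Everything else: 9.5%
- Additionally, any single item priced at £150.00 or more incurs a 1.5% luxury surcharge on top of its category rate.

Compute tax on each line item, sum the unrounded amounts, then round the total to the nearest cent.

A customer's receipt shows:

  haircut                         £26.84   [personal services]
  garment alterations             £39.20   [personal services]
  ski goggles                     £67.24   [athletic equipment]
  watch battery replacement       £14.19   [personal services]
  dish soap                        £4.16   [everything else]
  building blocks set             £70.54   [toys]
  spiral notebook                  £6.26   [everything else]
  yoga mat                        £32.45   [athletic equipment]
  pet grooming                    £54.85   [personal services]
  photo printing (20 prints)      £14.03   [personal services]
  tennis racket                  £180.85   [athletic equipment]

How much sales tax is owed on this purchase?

£29.50

Haircut £26.84: personal services → 0% → £0.00
Garment alterations £39.20: personal services → 0% → £0.00
Ski goggles £67.24: athletic equipment → 8% → £5.3792
Watch battery replacement £14.19: personal services → 0% → £0.00
Dish soap £4.16: everything else → 9.5% → £0.3952
Building blocks set £70.54: toys → 4.75% → £3.35065
Spiral notebook £6.26: everything else → 9.5% → £0.5947
Yoga mat £32.45: athletic equipment → 8% → £2.596
Pet grooming £54.85: personal services → 0% → £0.00
Photo printing (20 prints) £14.03: personal services → 0% → £0.00
Tennis racket £180.85: athletic equipment → 8% + 1.5% surcharge = 9.5% → £17.18075
Unrounded tax sum = £29.4965 → £29.50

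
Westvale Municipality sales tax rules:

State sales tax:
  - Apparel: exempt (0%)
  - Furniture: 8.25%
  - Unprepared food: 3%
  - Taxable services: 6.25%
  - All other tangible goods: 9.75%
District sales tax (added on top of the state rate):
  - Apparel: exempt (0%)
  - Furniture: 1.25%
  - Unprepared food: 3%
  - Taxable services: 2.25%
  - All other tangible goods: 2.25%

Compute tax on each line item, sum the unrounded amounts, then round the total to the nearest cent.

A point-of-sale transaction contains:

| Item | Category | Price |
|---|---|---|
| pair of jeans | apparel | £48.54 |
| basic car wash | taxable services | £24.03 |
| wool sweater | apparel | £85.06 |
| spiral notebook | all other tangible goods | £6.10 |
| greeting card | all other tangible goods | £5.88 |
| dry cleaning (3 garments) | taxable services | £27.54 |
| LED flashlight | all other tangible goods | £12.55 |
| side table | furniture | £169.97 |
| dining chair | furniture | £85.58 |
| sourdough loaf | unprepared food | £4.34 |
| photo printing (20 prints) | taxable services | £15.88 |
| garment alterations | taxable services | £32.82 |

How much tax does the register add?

Pair of jeans £48.54: apparel → 0% + 0% district = 0% → £0.00
Basic car wash £24.03: taxable services → 6.25% + 2.25% district = 8.5% → £2.04255
Wool sweater £85.06: apparel → 0% + 0% district = 0% → £0.00
Spiral notebook £6.10: all other tangible goods → 9.75% + 2.25% district = 12% → £0.732
Greeting card £5.88: all other tangible goods → 9.75% + 2.25% district = 12% → £0.7056
Dry cleaning (3 garments) £27.54: taxable services → 6.25% + 2.25% district = 8.5% → £2.3409
LED flashlight £12.55: all other tangible goods → 9.75% + 2.25% district = 12% → £1.506
Side table £169.97: furniture → 8.25% + 1.25% district = 9.5% → £16.14715
Dining chair £85.58: furniture → 8.25% + 1.25% district = 9.5% → £8.1301
Sourdough loaf £4.34: unprepared food → 3% + 3% district = 6% → £0.2604
Photo printing (20 prints) £15.88: taxable services → 6.25% + 2.25% district = 8.5% → £1.3498
Garment alterations £32.82: taxable services → 6.25% + 2.25% district = 8.5% → £2.7897
Unrounded tax sum = £36.0042 → £36.00

£36.00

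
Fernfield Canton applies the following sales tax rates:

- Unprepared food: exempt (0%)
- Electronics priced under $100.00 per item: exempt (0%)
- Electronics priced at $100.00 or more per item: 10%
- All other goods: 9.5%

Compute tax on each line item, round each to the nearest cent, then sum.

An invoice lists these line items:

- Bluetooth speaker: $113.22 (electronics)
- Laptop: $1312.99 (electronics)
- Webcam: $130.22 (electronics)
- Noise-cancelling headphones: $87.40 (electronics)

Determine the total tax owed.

Bluetooth speaker $113.22: electronics, $100.00 or more → 10% → $11.32
Laptop $1312.99: electronics, $100.00 or more → 10% → $131.30
Webcam $130.22: electronics, $100.00 or more → 10% → $13.02
Noise-cancelling headphones $87.40: electronics, under $100.00 → 0% → $0.00
Total tax = $11.32 + $131.30 + $13.02 = $155.64

$155.64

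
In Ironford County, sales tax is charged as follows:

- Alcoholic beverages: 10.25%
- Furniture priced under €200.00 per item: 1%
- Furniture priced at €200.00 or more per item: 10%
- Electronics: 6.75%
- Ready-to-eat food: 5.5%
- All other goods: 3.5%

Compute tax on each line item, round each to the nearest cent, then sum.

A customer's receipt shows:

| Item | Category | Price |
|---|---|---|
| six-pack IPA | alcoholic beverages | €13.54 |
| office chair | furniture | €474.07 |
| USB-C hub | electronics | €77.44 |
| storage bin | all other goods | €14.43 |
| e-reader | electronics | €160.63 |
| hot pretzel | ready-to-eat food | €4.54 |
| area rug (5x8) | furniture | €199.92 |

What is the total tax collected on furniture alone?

€49.41

Office chair €474.07: furniture, €200.00 or more → 10% → €47.41
Area rug (5x8) €199.92: furniture, under €200.00 → 1% → €2.00
Tax on furniture = €47.41 + €2.00 = €49.41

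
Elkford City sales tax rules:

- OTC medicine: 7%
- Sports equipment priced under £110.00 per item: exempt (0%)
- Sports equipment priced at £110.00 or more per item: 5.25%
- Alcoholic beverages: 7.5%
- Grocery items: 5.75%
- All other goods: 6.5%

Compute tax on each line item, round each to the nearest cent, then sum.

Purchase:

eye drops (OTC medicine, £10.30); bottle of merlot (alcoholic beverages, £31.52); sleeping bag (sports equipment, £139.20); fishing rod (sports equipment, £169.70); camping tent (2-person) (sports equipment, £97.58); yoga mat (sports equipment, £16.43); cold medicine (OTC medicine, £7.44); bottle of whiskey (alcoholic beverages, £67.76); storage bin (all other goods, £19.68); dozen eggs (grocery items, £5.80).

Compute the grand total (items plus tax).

Eye drops £10.30: OTC medicine → 7% → £0.72
Bottle of merlot £31.52: alcoholic beverages → 7.5% → £2.36
Sleeping bag £139.20: sports equipment, £110.00 or more → 5.25% → £7.31
Fishing rod £169.70: sports equipment, £110.00 or more → 5.25% → £8.91
Camping tent (2-person) £97.58: sports equipment, under £110.00 → 0% → £0.00
Yoga mat £16.43: sports equipment, under £110.00 → 0% → £0.00
Cold medicine £7.44: OTC medicine → 7% → £0.52
Bottle of whiskey £67.76: alcoholic beverages → 7.5% → £5.08
Storage bin £19.68: all other goods → 6.5% → £1.28
Dozen eggs £5.80: grocery items → 5.75% → £0.33
Subtotal = £565.41; tax = £26.51; total due = £591.92

£591.92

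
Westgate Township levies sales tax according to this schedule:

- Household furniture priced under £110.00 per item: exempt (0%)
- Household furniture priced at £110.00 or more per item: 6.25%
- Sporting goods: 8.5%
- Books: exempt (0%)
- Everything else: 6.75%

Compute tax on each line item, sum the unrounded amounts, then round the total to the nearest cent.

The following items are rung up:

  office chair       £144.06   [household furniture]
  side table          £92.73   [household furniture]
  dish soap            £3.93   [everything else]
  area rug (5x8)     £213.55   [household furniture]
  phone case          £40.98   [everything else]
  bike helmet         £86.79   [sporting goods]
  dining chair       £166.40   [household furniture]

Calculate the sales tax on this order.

£43.16

Office chair £144.06: household furniture, £110.00 or more → 6.25% → £9.00375
Side table £92.73: household furniture, under £110.00 → 0% → £0.00
Dish soap £3.93: everything else → 6.75% → £0.265275
Area rug (5x8) £213.55: household furniture, £110.00 or more → 6.25% → £13.346875
Phone case £40.98: everything else → 6.75% → £2.76615
Bike helmet £86.79: sporting goods → 8.5% → £7.37715
Dining chair £166.40: household furniture, £110.00 or more → 6.25% → £10.40
Unrounded tax sum = £43.1592 → £43.16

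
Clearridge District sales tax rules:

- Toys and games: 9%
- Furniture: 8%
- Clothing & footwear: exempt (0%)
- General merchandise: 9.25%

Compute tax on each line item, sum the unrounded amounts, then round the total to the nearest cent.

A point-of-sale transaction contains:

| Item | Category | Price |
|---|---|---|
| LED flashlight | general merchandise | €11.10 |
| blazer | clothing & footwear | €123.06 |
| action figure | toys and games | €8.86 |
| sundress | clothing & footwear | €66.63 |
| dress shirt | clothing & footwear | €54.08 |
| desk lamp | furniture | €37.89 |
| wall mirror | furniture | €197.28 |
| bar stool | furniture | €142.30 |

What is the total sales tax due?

€32.02

LED flashlight €11.10: general merchandise → 9.25% → €1.02675
Blazer €123.06: clothing & footwear → 0% → €0.00
Action figure €8.86: toys and games → 9% → €0.7974
Sundress €66.63: clothing & footwear → 0% → €0.00
Dress shirt €54.08: clothing & footwear → 0% → €0.00
Desk lamp €37.89: furniture → 8% → €3.0312
Wall mirror €197.28: furniture → 8% → €15.7824
Bar stool €142.30: furniture → 8% → €11.384
Unrounded tax sum = €32.02175 → €32.02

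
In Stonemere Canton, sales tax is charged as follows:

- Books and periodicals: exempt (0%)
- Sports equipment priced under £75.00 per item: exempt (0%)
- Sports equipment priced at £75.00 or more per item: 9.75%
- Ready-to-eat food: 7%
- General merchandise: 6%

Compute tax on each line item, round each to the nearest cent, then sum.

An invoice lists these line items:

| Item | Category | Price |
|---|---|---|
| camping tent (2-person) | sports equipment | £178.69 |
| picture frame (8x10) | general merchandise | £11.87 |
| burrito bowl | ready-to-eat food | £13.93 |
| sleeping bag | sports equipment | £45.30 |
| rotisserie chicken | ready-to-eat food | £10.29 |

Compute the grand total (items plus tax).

£279.91

Camping tent (2-person) £178.69: sports equipment, £75.00 or more → 9.75% → £17.42
Picture frame (8x10) £11.87: general merchandise → 6% → £0.71
Burrito bowl £13.93: ready-to-eat food → 7% → £0.98
Sleeping bag £45.30: sports equipment, under £75.00 → 0% → £0.00
Rotisserie chicken £10.29: ready-to-eat food → 7% → £0.72
Subtotal = £260.08; tax = £19.83; total due = £279.91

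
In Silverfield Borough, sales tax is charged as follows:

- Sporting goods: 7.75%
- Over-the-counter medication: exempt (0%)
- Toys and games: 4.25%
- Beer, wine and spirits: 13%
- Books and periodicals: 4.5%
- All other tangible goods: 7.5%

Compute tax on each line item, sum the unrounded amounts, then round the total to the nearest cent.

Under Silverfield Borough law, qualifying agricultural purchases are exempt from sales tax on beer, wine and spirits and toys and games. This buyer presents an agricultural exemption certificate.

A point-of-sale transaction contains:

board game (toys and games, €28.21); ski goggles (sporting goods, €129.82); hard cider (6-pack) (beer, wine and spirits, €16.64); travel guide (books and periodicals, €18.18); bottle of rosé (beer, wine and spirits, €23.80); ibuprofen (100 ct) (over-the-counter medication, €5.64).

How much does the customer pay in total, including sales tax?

Board game €28.21: toys and games, buyer-exempt → 0% → €0.00
Ski goggles €129.82: sporting goods → 7.75% → €10.06105
Hard cider (6-pack) €16.64: beer, wine and spirits, buyer-exempt → 0% → €0.00
Travel guide €18.18: books and periodicals → 4.5% → €0.8181
Bottle of rosé €23.80: beer, wine and spirits, buyer-exempt → 0% → €0.00
Ibuprofen (100 ct) €5.64: over-the-counter medication → 0% → €0.00
Subtotal = €222.29; unrounded tax = €10.87915 → €10.88; total due = €233.17

€233.17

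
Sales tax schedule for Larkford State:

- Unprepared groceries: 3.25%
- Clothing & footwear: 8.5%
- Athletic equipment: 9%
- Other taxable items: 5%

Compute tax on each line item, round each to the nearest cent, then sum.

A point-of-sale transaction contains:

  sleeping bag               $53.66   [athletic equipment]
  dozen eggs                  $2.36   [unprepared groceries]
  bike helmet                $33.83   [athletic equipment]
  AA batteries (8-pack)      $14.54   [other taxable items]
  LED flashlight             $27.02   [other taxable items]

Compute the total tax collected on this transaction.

$10.03

Sleeping bag $53.66: athletic equipment → 9% → $4.83
Dozen eggs $2.36: unprepared groceries → 3.25% → $0.08
Bike helmet $33.83: athletic equipment → 9% → $3.04
AA batteries (8-pack) $14.54: other taxable items → 5% → $0.73
LED flashlight $27.02: other taxable items → 5% → $1.35
Total tax = $4.83 + $0.08 + $3.04 + $0.73 + $1.35 = $10.03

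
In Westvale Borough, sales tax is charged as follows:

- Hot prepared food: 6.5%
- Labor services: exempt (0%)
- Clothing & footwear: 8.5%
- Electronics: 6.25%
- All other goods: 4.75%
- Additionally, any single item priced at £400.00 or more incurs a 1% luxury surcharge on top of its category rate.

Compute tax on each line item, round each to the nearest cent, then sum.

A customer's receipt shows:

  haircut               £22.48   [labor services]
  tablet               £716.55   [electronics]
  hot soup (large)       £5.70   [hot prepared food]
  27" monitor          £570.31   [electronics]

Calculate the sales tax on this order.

£93.67

Haircut £22.48: labor services → 0% → £0.00
Tablet £716.55: electronics → 6.25% + 1% surcharge = 7.25% → £51.95
Hot soup (large) £5.70: hot prepared food → 6.5% → £0.37
27" monitor £570.31: electronics → 6.25% + 1% surcharge = 7.25% → £41.35
Total tax = £51.95 + £0.37 + £41.35 = £93.67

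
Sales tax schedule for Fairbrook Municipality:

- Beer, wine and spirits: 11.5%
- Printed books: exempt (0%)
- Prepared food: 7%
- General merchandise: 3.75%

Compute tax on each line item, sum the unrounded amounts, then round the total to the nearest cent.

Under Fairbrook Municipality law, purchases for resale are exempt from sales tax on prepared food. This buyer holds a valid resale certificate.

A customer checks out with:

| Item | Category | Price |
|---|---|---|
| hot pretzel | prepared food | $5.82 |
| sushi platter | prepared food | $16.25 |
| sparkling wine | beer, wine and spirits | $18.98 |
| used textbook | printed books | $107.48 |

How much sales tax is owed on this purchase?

$2.18

Hot pretzel $5.82: prepared food, buyer-exempt → 0% → $0.00
Sushi platter $16.25: prepared food, buyer-exempt → 0% → $0.00
Sparkling wine $18.98: beer, wine and spirits → 11.5% → $2.1827
Used textbook $107.48: printed books → 0% → $0.00
Unrounded tax sum = $2.1827 → $2.18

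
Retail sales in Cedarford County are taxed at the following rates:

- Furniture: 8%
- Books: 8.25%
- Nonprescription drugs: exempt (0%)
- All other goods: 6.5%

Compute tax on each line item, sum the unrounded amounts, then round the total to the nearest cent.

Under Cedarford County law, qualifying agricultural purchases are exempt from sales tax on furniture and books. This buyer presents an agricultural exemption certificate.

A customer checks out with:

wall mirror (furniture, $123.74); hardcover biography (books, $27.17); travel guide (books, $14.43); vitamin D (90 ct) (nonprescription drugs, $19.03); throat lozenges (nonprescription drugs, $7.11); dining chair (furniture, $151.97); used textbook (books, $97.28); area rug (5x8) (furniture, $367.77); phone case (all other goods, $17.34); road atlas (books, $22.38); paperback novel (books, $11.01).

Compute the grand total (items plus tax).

$860.36

Wall mirror $123.74: furniture, buyer-exempt → 0% → $0.00
Hardcover biography $27.17: books, buyer-exempt → 0% → $0.00
Travel guide $14.43: books, buyer-exempt → 0% → $0.00
Vitamin D (90 ct) $19.03: nonprescription drugs → 0% → $0.00
Throat lozenges $7.11: nonprescription drugs → 0% → $0.00
Dining chair $151.97: furniture, buyer-exempt → 0% → $0.00
Used textbook $97.28: books, buyer-exempt → 0% → $0.00
Area rug (5x8) $367.77: furniture, buyer-exempt → 0% → $0.00
Phone case $17.34: all other goods → 6.5% → $1.1271
Road atlas $22.38: books, buyer-exempt → 0% → $0.00
Paperback novel $11.01: books, buyer-exempt → 0% → $0.00
Subtotal = $859.23; unrounded tax = $1.1271 → $1.13; total due = $860.36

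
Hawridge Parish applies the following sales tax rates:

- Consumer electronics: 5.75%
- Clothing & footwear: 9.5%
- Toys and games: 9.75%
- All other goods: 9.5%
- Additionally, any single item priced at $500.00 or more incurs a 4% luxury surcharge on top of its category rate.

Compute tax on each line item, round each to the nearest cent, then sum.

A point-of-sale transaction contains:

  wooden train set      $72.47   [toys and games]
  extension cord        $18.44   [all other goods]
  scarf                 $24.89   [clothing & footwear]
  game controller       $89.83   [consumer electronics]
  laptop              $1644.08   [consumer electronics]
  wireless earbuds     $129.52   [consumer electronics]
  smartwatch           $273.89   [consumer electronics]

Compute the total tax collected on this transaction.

Wooden train set $72.47: toys and games → 9.75% → $7.07
Extension cord $18.44: all other goods → 9.5% → $1.75
Scarf $24.89: clothing & footwear → 9.5% → $2.36
Game controller $89.83: consumer electronics → 5.75% → $5.17
Laptop $1644.08: consumer electronics → 5.75% + 4% surcharge = 9.75% → $160.30
Wireless earbuds $129.52: consumer electronics → 5.75% → $7.45
Smartwatch $273.89: consumer electronics → 5.75% → $15.75
Total tax = $7.07 + $1.75 + $2.36 + $5.17 + $160.30 + $7.45 + $15.75 = $199.85

$199.85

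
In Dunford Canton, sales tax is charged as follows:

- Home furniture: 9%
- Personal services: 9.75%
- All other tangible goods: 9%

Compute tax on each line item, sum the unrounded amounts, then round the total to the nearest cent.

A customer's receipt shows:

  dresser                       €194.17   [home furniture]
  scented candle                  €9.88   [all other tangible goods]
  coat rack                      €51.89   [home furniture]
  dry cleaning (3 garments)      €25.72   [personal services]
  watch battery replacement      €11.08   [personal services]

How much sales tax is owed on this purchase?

€26.62

Dresser €194.17: home furniture → 9% → €17.4753
Scented candle €9.88: all other tangible goods → 9% → €0.8892
Coat rack €51.89: home furniture → 9% → €4.6701
Dry cleaning (3 garments) €25.72: personal services → 9.75% → €2.5077
Watch battery replacement €11.08: personal services → 9.75% → €1.0803
Unrounded tax sum = €26.6226 → €26.62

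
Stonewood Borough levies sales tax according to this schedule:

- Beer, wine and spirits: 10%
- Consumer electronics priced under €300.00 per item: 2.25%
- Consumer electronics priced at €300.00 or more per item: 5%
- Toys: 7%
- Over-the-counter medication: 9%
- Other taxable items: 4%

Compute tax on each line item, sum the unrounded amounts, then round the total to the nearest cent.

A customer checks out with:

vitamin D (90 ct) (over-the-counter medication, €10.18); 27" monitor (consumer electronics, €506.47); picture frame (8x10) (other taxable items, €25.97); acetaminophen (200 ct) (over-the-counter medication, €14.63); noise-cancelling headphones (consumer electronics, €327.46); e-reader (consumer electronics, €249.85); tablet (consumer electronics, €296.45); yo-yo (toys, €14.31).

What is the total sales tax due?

€58.26

Vitamin D (90 ct) €10.18: over-the-counter medication → 9% → €0.9162
27" monitor €506.47: consumer electronics, €300.00 or more → 5% → €25.3235
Picture frame (8x10) €25.97: other taxable items → 4% → €1.0388
Acetaminophen (200 ct) €14.63: over-the-counter medication → 9% → €1.3167
Noise-cancelling headphones €327.46: consumer electronics, €300.00 or more → 5% → €16.373
E-reader €249.85: consumer electronics, under €300.00 → 2.25% → €5.621625
Tablet €296.45: consumer electronics, under €300.00 → 2.25% → €6.670125
Yo-yo €14.31: toys → 7% → €1.0017
Unrounded tax sum = €58.26165 → €58.26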